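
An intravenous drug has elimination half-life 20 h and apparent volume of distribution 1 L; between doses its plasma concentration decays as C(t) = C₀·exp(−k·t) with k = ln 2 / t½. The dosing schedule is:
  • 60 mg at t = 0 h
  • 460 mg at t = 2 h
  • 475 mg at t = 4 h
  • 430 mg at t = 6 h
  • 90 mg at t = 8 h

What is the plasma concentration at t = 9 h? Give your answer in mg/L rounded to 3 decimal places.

1278.729 mg/L

k = ln 2 / 20 = 0.03466 per h
Dose 1 (60 mg at t=0 h): 60·exp(−0.03466·9) = 43.923 mg/L
Dose 2 (460 mg at t=2 h): 460·exp(−0.03466·7) = 360.909 mg/L
Dose 3 (475 mg at t=4 h): 475·exp(−0.03466·5) = 399.426 mg/L
Dose 4 (430 mg at t=6 h): 430·exp(−0.03466·3) = 387.538 mg/L
Dose 5 (90 mg at t=8 h): 90·exp(−0.03466·1) = 86.934 mg/L
C(9) = 43.923 + 360.909 + 399.426 + 387.538 + 86.934 = 1278.729 mg/L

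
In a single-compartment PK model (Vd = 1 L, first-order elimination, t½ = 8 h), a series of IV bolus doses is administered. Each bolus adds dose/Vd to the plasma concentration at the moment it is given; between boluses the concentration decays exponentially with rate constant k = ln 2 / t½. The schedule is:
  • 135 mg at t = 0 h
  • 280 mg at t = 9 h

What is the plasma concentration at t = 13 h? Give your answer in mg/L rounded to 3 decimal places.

k = ln 2 / 8 = 0.08664 per h
Dose 1 (135 mg at t=0 h): 135·exp(−0.08664·13) = 43.768 mg/L
Dose 2 (280 mg at t=9 h): 280·exp(−0.08664·4) = 197.990 mg/L
C(13) = 43.768 + 197.990 = 241.758 mg/L

241.758 mg/L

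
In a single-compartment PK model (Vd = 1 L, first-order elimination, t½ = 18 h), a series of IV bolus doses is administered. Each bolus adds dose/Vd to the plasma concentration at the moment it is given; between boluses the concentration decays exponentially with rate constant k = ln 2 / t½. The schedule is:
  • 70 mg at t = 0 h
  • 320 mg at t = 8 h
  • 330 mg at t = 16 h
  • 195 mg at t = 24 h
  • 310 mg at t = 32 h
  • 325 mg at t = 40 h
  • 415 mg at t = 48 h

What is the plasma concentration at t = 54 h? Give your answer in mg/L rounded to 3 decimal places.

852.807 mg/L

k = ln 2 / 18 = 0.03851 per h
Dose 1 (70 mg at t=0 h): 70·exp(−0.03851·54) = 8.750 mg/L
Dose 2 (320 mg at t=8 h): 320·exp(−0.03851·46) = 54.432 mg/L
Dose 3 (330 mg at t=16 h): 330·exp(−0.03851·38) = 76.385 mg/L
Dose 4 (195 mg at t=24 h): 195·exp(−0.03851·30) = 61.421 mg/L
Dose 5 (310 mg at t=32 h): 310·exp(−0.03851·22) = 132.873 mg/L
Dose 6 (325 mg at t=40 h): 325·exp(−0.03851·14) = 189.561 mg/L
Dose 7 (415 mg at t=48 h): 415·exp(−0.03851·6) = 329.386 mg/L
C(54) = 8.750 + 54.432 + 76.385 + 61.421 + 132.873 + 189.561 + 329.386 = 852.807 mg/L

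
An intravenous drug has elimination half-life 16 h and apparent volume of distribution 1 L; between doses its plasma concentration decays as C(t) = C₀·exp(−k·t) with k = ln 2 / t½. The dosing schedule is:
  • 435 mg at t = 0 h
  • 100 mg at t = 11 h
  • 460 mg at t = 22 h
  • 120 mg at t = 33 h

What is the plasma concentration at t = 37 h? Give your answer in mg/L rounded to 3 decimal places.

k = ln 2 / 16 = 0.04332 per h
Dose 1 (435 mg at t=0 h): 435·exp(−0.04332·37) = 87.570 mg/L
Dose 2 (100 mg at t=11 h): 100·exp(−0.04332·26) = 32.421 mg/L
Dose 3 (460 mg at t=22 h): 460·exp(−0.04332·15) = 240.183 mg/L
Dose 4 (120 mg at t=33 h): 120·exp(−0.04332·4) = 100.908 mg/L
C(37) = 87.570 + 32.421 + 240.183 + 100.908 = 461.082 mg/L

461.082 mg/L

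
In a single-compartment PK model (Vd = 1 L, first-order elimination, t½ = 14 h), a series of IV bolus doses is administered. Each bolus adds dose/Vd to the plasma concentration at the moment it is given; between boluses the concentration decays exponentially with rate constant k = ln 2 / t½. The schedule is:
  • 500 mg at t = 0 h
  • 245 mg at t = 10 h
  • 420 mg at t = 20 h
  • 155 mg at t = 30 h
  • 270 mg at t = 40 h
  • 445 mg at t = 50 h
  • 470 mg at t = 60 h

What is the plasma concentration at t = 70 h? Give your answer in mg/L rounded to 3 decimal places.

k = ln 2 / 14 = 0.04951 per h
Dose 1 (500 mg at t=0 h): 500·exp(−0.04951·70) = 15.625 mg/L
Dose 2 (245 mg at t=10 h): 245·exp(−0.04951·60) = 12.561 mg/L
Dose 3 (420 mg at t=20 h): 420·exp(−0.04951·50) = 35.330 mg/L
Dose 4 (155 mg at t=30 h): 155·exp(−0.04951·40) = 21.392 mg/L
Dose 5 (270 mg at t=40 h): 270·exp(−0.04951·30) = 61.136 mg/L
Dose 6 (445 mg at t=50 h): 445·exp(−0.04951·20) = 165.317 mg/L
Dose 7 (470 mg at t=60 h): 470·exp(−0.04951·10) = 286.468 mg/L
C(70) = 15.625 + 12.561 + 35.330 + 21.392 + 61.136 + 165.317 + 286.468 = 597.829 mg/L

597.829 mg/L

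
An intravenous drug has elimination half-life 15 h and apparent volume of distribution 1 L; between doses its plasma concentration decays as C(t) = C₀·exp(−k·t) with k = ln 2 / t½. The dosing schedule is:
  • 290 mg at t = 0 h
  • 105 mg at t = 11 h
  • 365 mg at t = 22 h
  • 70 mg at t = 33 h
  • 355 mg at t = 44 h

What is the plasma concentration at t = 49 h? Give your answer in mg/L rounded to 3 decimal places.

468.272 mg/L

k = ln 2 / 15 = 0.04621 per h
Dose 1 (290 mg at t=0 h): 290·exp(−0.04621·49) = 30.132 mg/L
Dose 2 (105 mg at t=11 h): 105·exp(−0.04621·38) = 18.138 mg/L
Dose 3 (365 mg at t=22 h): 365·exp(−0.04621·27) = 104.819 mg/L
Dose 4 (70 mg at t=33 h): 70·exp(−0.04621·16) = 33.419 mg/L
Dose 5 (355 mg at t=44 h): 355·exp(−0.04621·5) = 281.764 mg/L
C(49) = 30.132 + 18.138 + 104.819 + 33.419 + 281.764 = 468.272 mg/L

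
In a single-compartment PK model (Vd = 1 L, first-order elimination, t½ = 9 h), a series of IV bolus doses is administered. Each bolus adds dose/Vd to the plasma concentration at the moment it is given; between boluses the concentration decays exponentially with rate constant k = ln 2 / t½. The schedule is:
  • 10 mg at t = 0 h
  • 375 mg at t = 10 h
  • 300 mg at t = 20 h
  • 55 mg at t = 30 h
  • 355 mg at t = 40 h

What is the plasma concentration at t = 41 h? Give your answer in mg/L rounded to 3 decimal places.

446.659 mg/L

k = ln 2 / 9 = 0.07702 per h
Dose 1 (10 mg at t=0 h): 10·exp(−0.07702·41) = 0.425 mg/L
Dose 2 (375 mg at t=10 h): 375·exp(−0.07702·31) = 34.447 mg/L
Dose 3 (300 mg at t=20 h): 300·exp(−0.07702·21) = 59.528 mg/L
Dose 4 (55 mg at t=30 h): 55·exp(−0.07702·11) = 23.574 mg/L
Dose 5 (355 mg at t=40 h): 355·exp(−0.07702·1) = 328.686 mg/L
C(41) = 0.425 + 34.447 + 59.528 + 23.574 + 328.686 = 446.659 mg/L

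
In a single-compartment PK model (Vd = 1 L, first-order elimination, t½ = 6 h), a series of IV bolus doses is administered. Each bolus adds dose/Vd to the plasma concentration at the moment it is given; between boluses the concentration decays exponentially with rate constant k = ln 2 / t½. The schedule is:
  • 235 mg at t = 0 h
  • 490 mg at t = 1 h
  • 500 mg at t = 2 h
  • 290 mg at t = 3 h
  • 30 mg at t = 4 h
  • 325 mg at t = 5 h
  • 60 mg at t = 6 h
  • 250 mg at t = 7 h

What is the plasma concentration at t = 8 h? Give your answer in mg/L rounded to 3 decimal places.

1243.342 mg/L

k = ln 2 / 6 = 0.11552 per h
Dose 1 (235 mg at t=0 h): 235·exp(−0.11552·8) = 93.260 mg/L
Dose 2 (490 mg at t=1 h): 490·exp(−0.11552·7) = 218.270 mg/L
Dose 3 (500 mg at t=2 h): 500·exp(−0.11552·6) = 250.000 mg/L
Dose 4 (290 mg at t=3 h): 290·exp(−0.11552·5) = 162.757 mg/L
Dose 5 (30 mg at t=4 h): 30·exp(−0.11552·4) = 18.899 mg/L
Dose 6 (325 mg at t=5 h): 325·exp(−0.11552·3) = 229.810 mg/L
Dose 7 (60 mg at t=6 h): 60·exp(−0.11552·2) = 47.622 mg/L
Dose 8 (250 mg at t=7 h): 250·exp(−0.11552·1) = 222.725 mg/L
C(8) = 93.260 + 218.270 + 250.000 + 162.757 + 18.899 + 229.810 + 47.622 + 222.725 = 1243.342 mg/L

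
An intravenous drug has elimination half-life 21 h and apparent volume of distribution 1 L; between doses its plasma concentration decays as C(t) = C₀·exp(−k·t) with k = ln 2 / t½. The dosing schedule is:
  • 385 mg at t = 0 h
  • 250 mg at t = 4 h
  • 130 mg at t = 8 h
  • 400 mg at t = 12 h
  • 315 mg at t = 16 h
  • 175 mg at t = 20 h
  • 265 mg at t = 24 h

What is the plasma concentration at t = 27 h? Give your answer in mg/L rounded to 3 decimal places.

k = ln 2 / 21 = 0.03301 per h
Dose 1 (385 mg at t=0 h): 385·exp(−0.03301·27) = 157.915 mg/L
Dose 2 (250 mg at t=4 h): 250·exp(−0.03301·23) = 117.015 mg/L
Dose 3 (130 mg at t=8 h): 130·exp(−0.03301·19) = 69.436 mg/L
Dose 4 (400 mg at t=12 h): 400·exp(−0.03301·15) = 243.803 mg/L
Dose 5 (315 mg at t=16 h): 315·exp(−0.03301·11) = 219.093 mg/L
Dose 6 (175 mg at t=20 h): 175·exp(−0.03301·7) = 138.898 mg/L
Dose 7 (265 mg at t=24 h): 265·exp(−0.03301·3) = 240.017 mg/L
C(27) = 157.915 + 117.015 + 69.436 + 243.803 + 219.093 + 138.898 + 240.017 = 1186.175 mg/L

1186.175 mg/L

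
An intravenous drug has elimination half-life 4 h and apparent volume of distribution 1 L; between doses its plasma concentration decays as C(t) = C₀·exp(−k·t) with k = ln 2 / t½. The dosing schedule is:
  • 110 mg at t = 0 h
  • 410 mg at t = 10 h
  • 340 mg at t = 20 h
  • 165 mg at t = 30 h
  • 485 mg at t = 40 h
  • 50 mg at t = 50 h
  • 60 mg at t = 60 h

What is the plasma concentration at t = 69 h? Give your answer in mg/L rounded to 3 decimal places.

k = ln 2 / 4 = 0.17329 per h
Dose 1 (110 mg at t=0 h): 110·exp(−0.17329·69) = 0.001 mg/L
Dose 2 (410 mg at t=10 h): 410·exp(−0.17329·59) = 0.015 mg/L
Dose 3 (340 mg at t=20 h): 340·exp(−0.17329·49) = 0.070 mg/L
Dose 4 (165 mg at t=30 h): 165·exp(−0.17329·39) = 0.192 mg/L
Dose 5 (485 mg at t=40 h): 485·exp(−0.17329·29) = 3.186 mg/L
Dose 6 (50 mg at t=50 h): 50·exp(−0.17329·19) = 1.858 mg/L
Dose 7 (60 mg at t=60 h): 60·exp(−0.17329·9) = 12.613 mg/L
C(69) = 0.001 + 0.015 + 0.070 + 0.192 + 3.186 + 1.858 + 12.613 = 17.935 mg/L

17.935 mg/L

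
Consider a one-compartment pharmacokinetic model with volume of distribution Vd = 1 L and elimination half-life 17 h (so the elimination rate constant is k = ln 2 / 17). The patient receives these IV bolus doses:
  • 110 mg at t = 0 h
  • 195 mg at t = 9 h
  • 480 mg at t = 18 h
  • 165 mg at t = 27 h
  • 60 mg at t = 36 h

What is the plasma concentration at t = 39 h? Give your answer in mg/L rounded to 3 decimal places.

k = ln 2 / 17 = 0.04077 per h
Dose 1 (110 mg at t=0 h): 110·exp(−0.04077·39) = 22.428 mg/L
Dose 2 (195 mg at t=9 h): 195·exp(−0.04077·30) = 57.386 mg/L
Dose 3 (480 mg at t=18 h): 480·exp(−0.04077·21) = 203.883 mg/L
Dose 4 (165 mg at t=27 h): 165·exp(−0.04077·12) = 101.156 mg/L
Dose 5 (60 mg at t=36 h): 60·exp(−0.04077·3) = 53.092 mg/L
C(39) = 22.428 + 57.386 + 203.883 + 101.156 + 53.092 = 437.945 mg/L

437.945 mg/L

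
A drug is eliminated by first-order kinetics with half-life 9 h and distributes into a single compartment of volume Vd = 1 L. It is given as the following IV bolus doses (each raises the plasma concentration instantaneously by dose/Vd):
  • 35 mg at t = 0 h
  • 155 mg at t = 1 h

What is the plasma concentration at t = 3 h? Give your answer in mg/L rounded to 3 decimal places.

160.652 mg/L

k = ln 2 / 9 = 0.07702 per h
Dose 1 (35 mg at t=0 h): 35·exp(−0.07702·3) = 27.780 mg/L
Dose 2 (155 mg at t=1 h): 155·exp(−0.07702·2) = 132.873 mg/L
C(3) = 27.780 + 132.873 = 160.652 mg/L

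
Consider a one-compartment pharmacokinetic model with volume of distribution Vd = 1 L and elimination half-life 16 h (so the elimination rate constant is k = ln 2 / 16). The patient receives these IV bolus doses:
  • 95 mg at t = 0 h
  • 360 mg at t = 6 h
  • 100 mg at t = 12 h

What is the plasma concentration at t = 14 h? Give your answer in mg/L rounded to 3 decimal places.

k = ln 2 / 16 = 0.04332 per h
Dose 1 (95 mg at t=0 h): 95·exp(−0.04332·14) = 51.799 mg/L
Dose 2 (360 mg at t=6 h): 360·exp(−0.04332·8) = 254.558 mg/L
Dose 3 (100 mg at t=12 h): 100·exp(−0.04332·2) = 91.700 mg/L
C(14) = 51.799 + 254.558 + 91.700 = 398.058 mg/L

398.058 mg/L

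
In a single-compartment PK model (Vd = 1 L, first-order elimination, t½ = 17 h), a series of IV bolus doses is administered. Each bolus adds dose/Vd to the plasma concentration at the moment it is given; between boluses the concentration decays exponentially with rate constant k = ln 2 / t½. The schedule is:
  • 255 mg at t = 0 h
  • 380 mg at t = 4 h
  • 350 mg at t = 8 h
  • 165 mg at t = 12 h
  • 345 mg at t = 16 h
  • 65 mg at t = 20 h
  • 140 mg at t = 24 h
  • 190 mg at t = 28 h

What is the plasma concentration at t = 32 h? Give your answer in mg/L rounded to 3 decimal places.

877.015 mg/L

k = ln 2 / 17 = 0.04077 per h
Dose 1 (255 mg at t=0 h): 255·exp(−0.04077·32) = 69.166 mg/L
Dose 2 (380 mg at t=4 h): 380·exp(−0.04077·28) = 121.330 mg/L
Dose 3 (350 mg at t=8 h): 350·exp(−0.04077·24) = 131.548 mg/L
Dose 4 (165 mg at t=12 h): 165·exp(−0.04077·20) = 73.001 mg/L
Dose 5 (345 mg at t=16 h): 345·exp(−0.04077·16) = 179.679 mg/L
Dose 6 (65 mg at t=20 h): 65·exp(−0.04077·12) = 39.849 mg/L
Dose 7 (140 mg at t=24 h): 140·exp(−0.04077·8) = 101.034 mg/L
Dose 8 (190 mg at t=28 h): 190·exp(−0.04077·4) = 161.407 mg/L
C(32) = 69.166 + 121.330 + 131.548 + 73.001 + 179.679 + 39.849 + 101.034 + 161.407 = 877.015 mg/L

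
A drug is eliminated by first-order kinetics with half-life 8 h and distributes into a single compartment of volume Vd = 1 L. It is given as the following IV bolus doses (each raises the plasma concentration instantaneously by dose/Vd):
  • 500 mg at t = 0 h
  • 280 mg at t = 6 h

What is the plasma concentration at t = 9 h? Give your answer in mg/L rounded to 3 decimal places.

k = ln 2 / 8 = 0.08664 per h
Dose 1 (500 mg at t=0 h): 500·exp(−0.08664·9) = 229.251 mg/L
Dose 2 (280 mg at t=6 h): 280·exp(−0.08664·3) = 215.910 mg/L
C(9) = 229.251 + 215.910 = 445.161 mg/L

445.161 mg/L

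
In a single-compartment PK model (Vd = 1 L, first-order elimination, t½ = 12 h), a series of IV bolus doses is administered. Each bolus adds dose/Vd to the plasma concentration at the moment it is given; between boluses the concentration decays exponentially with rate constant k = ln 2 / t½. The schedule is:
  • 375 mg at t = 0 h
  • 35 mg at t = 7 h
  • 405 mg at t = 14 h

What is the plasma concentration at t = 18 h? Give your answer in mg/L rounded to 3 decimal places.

k = ln 2 / 12 = 0.05776 per h
Dose 1 (375 mg at t=0 h): 375·exp(−0.05776·18) = 132.583 mg/L
Dose 2 (35 mg at t=7 h): 35·exp(−0.05776·11) = 18.541 mg/L
Dose 3 (405 mg at t=14 h): 405·exp(−0.05776·4) = 321.449 mg/L
C(18) = 132.583 + 18.541 + 321.449 = 472.572 mg/L

472.572 mg/L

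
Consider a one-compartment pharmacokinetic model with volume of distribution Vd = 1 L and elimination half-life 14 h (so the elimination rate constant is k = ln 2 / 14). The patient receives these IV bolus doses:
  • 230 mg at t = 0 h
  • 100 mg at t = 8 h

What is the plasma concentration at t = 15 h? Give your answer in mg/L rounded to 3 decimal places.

k = ln 2 / 14 = 0.04951 per h
Dose 1 (230 mg at t=0 h): 230·exp(−0.04951·15) = 109.445 mg/L
Dose 2 (100 mg at t=8 h): 100·exp(−0.04951·7) = 70.711 mg/L
C(15) = 109.445 + 70.711 = 180.156 mg/L

180.156 mg/L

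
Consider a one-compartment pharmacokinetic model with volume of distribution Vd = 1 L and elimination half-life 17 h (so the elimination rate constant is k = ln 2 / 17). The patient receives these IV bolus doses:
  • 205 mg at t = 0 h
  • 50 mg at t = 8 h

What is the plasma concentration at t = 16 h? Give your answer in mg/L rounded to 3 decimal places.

k = ln 2 / 17 = 0.04077 per h
Dose 1 (205 mg at t=0 h): 205·exp(−0.04077·16) = 106.766 mg/L
Dose 2 (50 mg at t=8 h): 50·exp(−0.04077·8) = 36.084 mg/L
C(16) = 106.766 + 36.084 = 142.849 mg/L

142.849 mg/L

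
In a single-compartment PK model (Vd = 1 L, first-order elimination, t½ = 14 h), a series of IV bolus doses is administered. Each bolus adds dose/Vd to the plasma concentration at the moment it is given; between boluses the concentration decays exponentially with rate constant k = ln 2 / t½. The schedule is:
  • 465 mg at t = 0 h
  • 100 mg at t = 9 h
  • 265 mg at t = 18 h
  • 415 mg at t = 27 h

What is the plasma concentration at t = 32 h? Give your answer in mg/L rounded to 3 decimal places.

583.880 mg/L

k = ln 2 / 14 = 0.04951 per h
Dose 1 (465 mg at t=0 h): 465·exp(−0.04951·32) = 95.364 mg/L
Dose 2 (100 mg at t=9 h): 100·exp(−0.04951·23) = 32.022 mg/L
Dose 3 (265 mg at t=18 h): 265·exp(−0.04951·14) = 132.500 mg/L
Dose 4 (415 mg at t=27 h): 415·exp(−0.04951·5) = 323.994 mg/L
C(32) = 95.364 + 32.022 + 132.500 + 323.994 = 583.880 mg/L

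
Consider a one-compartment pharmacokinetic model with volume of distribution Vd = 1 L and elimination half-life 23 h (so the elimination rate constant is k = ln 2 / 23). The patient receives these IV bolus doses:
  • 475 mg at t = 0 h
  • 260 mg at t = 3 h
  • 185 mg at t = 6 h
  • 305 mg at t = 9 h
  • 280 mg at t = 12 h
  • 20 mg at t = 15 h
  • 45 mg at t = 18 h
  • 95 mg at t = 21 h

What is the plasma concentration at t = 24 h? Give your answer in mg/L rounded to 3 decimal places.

k = ln 2 / 23 = 0.03014 per h
Dose 1 (475 mg at t=0 h): 475·exp(−0.03014·24) = 230.449 mg/L
Dose 2 (260 mg at t=3 h): 260·exp(−0.03014·21) = 138.077 mg/L
Dose 3 (185 mg at t=6 h): 185·exp(−0.03014·18) = 107.543 mg/L
Dose 4 (305 mg at t=9 h): 305·exp(−0.03014·15) = 194.078 mg/L
Dose 5 (280 mg at t=12 h): 280·exp(−0.03014·12) = 195.029 mg/L
Dose 6 (20 mg at t=15 h): 20·exp(−0.03014·9) = 15.249 mg/L
Dose 7 (45 mg at t=18 h): 45·exp(−0.03014·6) = 37.556 mg/L
Dose 8 (95 mg at t=21 h): 95·exp(−0.03014·3) = 86.788 mg/L
C(24) = 230.449 + 138.077 + 107.543 + 194.078 + 195.029 + 15.249 + 37.556 + 86.788 = 1004.769 mg/L

1004.769 mg/L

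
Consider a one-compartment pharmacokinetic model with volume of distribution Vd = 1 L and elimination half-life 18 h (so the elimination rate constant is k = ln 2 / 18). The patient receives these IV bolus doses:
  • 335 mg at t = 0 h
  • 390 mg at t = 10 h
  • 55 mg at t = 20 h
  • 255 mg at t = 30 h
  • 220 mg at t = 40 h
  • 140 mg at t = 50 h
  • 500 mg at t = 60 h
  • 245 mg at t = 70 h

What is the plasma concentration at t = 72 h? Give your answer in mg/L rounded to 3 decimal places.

k = ln 2 / 18 = 0.03851 per h
Dose 1 (335 mg at t=0 h): 335·exp(−0.03851·72) = 20.938 mg/L
Dose 2 (390 mg at t=10 h): 390·exp(−0.03851·62) = 35.825 mg/L
Dose 3 (55 mg at t=20 h): 55·exp(−0.03851·52) = 7.425 mg/L
Dose 4 (255 mg at t=30 h): 255·exp(−0.03851·42) = 50.598 mg/L
Dose 5 (220 mg at t=40 h): 220·exp(−0.03851·32) = 64.159 mg/L
Dose 6 (140 mg at t=50 h): 140·exp(−0.03851·22) = 60.007 mg/L
Dose 7 (500 mg at t=60 h): 500·exp(−0.03851·12) = 314.980 mg/L
Dose 8 (245 mg at t=70 h): 245·exp(−0.03851·2) = 226.839 mg/L
C(72) = 20.938 + 35.825 + 7.425 + 50.598 + 64.159 + 60.007 + 314.980 + 226.839 = 780.772 mg/L

780.772 mg/L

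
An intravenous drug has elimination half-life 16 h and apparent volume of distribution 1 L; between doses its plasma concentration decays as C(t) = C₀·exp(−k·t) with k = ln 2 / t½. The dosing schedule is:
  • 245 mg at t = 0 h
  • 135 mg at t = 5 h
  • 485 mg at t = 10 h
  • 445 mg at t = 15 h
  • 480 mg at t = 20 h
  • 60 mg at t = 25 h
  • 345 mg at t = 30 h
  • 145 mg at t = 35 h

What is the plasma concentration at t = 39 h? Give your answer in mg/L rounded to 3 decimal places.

970.591 mg/L

k = ln 2 / 16 = 0.04332 per h
Dose 1 (245 mg at t=0 h): 245·exp(−0.04332·39) = 45.228 mg/L
Dose 2 (135 mg at t=5 h): 135·exp(−0.04332·34) = 30.949 mg/L
Dose 3 (485 mg at t=10 h): 485·exp(−0.04332·29) = 138.078 mg/L
Dose 4 (445 mg at t=15 h): 445·exp(−0.04332·24) = 157.331 mg/L
Dose 5 (480 mg at t=20 h): 480·exp(−0.04332·19) = 210.750 mg/L
Dose 6 (60 mg at t=25 h): 60·exp(−0.04332·14) = 32.715 mg/L
Dose 7 (345 mg at t=30 h): 345·exp(−0.04332·9) = 233.609 mg/L
Dose 8 (145 mg at t=35 h): 145·exp(−0.04332·4) = 121.930 mg/L
C(39) = 45.228 + 30.949 + 138.078 + 157.331 + 210.750 + 32.715 + 233.609 + 121.930 = 970.591 mg/L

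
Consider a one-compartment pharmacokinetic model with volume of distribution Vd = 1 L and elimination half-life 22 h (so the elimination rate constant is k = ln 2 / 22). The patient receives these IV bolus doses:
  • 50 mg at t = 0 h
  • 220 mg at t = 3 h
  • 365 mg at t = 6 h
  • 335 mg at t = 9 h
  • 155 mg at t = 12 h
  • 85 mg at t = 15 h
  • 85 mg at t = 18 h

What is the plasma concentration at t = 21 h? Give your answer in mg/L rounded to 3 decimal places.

872.065 mg/L

k = ln 2 / 22 = 0.03151 per h
Dose 1 (50 mg at t=0 h): 50·exp(−0.03151·21) = 25.800 mg/L
Dose 2 (220 mg at t=3 h): 220·exp(−0.03151·18) = 124.774 mg/L
Dose 3 (365 mg at t=6 h): 365·exp(−0.03151·15) = 227.533 mg/L
Dose 4 (335 mg at t=9 h): 335·exp(−0.03151·12) = 229.534 mg/L
Dose 5 (155 mg at t=12 h): 155·exp(−0.03151·9) = 116.730 mg/L
Dose 6 (85 mg at t=15 h): 85·exp(−0.03151·6) = 70.359 mg/L
Dose 7 (85 mg at t=18 h): 85·exp(−0.03151·3) = 77.334 mg/L
C(21) = 25.800 + 124.774 + 227.533 + 229.534 + 116.730 + 70.359 + 77.334 = 872.065 mg/L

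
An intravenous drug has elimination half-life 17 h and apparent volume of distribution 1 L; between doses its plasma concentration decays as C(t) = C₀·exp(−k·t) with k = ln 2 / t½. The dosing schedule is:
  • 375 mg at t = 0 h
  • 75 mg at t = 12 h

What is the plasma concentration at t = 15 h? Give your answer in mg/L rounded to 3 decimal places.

269.796 mg/L

k = ln 2 / 17 = 0.04077 per h
Dose 1 (375 mg at t=0 h): 375·exp(−0.04077·15) = 203.431 mg/L
Dose 2 (75 mg at t=12 h): 75·exp(−0.04077·3) = 66.365 mg/L
C(15) = 203.431 + 66.365 = 269.796 mg/L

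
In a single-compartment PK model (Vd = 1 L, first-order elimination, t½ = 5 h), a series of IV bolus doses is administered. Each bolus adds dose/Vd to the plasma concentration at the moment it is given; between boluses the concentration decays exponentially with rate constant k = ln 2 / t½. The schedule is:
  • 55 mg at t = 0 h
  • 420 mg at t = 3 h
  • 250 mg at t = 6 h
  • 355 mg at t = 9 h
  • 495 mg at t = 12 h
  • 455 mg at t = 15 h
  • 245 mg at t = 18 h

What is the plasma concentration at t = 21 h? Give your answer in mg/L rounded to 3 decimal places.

k = ln 2 / 5 = 0.13863 per h
Dose 1 (55 mg at t=0 h): 55·exp(−0.13863·21) = 2.993 mg/L
Dose 2 (420 mg at t=3 h): 420·exp(−0.13863·18) = 34.637 mg/L
Dose 3 (250 mg at t=6 h): 250·exp(−0.13863·15) = 31.250 mg/L
Dose 4 (355 mg at t=9 h): 355·exp(−0.13863·12) = 67.260 mg/L
Dose 5 (495 mg at t=12 h): 495·exp(−0.13863·9) = 142.151 mg/L
Dose 6 (455 mg at t=15 h): 455·exp(−0.13863·6) = 198.050 mg/L
Dose 7 (245 mg at t=18 h): 245·exp(−0.13863·3) = 161.640 mg/L
C(21) = 2.993 + 34.637 + 31.250 + 67.260 + 142.151 + 198.050 + 161.640 = 637.981 mg/L

637.981 mg/L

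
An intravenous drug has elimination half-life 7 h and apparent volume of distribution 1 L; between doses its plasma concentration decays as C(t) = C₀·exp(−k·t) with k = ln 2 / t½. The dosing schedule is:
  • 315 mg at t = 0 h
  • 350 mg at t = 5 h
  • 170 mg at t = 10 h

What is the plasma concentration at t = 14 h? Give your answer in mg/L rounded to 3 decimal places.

k = ln 2 / 7 = 0.09902 per h
Dose 1 (315 mg at t=0 h): 315·exp(−0.09902·14) = 78.750 mg/L
Dose 2 (350 mg at t=5 h): 350·exp(−0.09902·9) = 143.559 mg/L
Dose 3 (170 mg at t=10 h): 170·exp(−0.09902·4) = 114.402 mg/L
C(14) = 78.750 + 143.559 + 114.402 = 336.710 mg/L

336.710 mg/L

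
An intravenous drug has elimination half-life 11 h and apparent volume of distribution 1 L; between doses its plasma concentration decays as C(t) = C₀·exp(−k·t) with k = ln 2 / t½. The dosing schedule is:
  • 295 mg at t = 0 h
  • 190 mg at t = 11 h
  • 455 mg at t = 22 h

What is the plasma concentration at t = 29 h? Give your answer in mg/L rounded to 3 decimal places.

k = ln 2 / 11 = 0.06301 per h
Dose 1 (295 mg at t=0 h): 295·exp(−0.06301·29) = 47.446 mg/L
Dose 2 (190 mg at t=11 h): 190·exp(−0.06301·18) = 61.117 mg/L
Dose 3 (455 mg at t=22 h): 455·exp(−0.06301·7) = 292.716 mg/L
C(29) = 47.446 + 61.117 + 292.716 = 401.279 mg/L

401.279 mg/L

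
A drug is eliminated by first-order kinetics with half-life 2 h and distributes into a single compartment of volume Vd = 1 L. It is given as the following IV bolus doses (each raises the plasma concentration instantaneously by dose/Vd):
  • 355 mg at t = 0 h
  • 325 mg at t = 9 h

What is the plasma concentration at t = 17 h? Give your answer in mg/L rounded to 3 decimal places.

k = ln 2 / 2 = 0.34657 per h
Dose 1 (355 mg at t=0 h): 355·exp(−0.34657·17) = 0.981 mg/L
Dose 2 (325 mg at t=9 h): 325·exp(−0.34657·8) = 20.312 mg/L
C(17) = 0.981 + 20.312 = 21.293 mg/L

21.293 mg/L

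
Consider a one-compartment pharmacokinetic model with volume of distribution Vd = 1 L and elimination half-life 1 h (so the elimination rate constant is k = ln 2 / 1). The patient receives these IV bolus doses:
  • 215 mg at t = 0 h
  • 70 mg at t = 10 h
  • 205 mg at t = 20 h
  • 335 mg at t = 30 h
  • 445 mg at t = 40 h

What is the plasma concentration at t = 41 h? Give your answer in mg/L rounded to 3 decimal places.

222.664 mg/L

k = ln 2 / 1 = 0.69315 per h
Dose 1 (215 mg at t=0 h): 215·exp(−0.69315·41) = 0.000 mg/L
Dose 2 (70 mg at t=10 h): 70·exp(−0.69315·31) = 0.000 mg/L
Dose 3 (205 mg at t=20 h): 205·exp(−0.69315·21) = 0.000 mg/L
Dose 4 (335 mg at t=30 h): 335·exp(−0.69315·11) = 0.164 mg/L
Dose 5 (445 mg at t=40 h): 445·exp(−0.69315·1) = 222.500 mg/L
C(41) = 0.000 + 0.000 + 0.000 + 0.164 + 222.500 = 222.664 mg/L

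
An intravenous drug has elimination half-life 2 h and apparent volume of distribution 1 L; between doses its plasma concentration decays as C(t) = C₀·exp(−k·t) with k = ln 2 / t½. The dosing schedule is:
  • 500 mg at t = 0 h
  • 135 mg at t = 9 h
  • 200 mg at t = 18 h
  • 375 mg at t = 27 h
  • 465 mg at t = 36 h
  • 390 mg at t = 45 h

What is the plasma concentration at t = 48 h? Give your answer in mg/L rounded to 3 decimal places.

k = ln 2 / 2 = 0.34657 per h
Dose 1 (500 mg at t=0 h): 500·exp(−0.34657·48) = 0.000 mg/L
Dose 2 (135 mg at t=9 h): 135·exp(−0.34657·39) = 0.000 mg/L
Dose 3 (200 mg at t=18 h): 200·exp(−0.34657·30) = 0.006 mg/L
Dose 4 (375 mg at t=27 h): 375·exp(−0.34657·21) = 0.259 mg/L
Dose 5 (465 mg at t=36 h): 465·exp(−0.34657·12) = 7.266 mg/L
Dose 6 (390 mg at t=45 h): 390·exp(−0.34657·3) = 137.886 mg/L
C(48) = 0.000 + 0.000 + 0.006 + 0.259 + 7.266 + 137.886 = 145.417 mg/L

145.417 mg/L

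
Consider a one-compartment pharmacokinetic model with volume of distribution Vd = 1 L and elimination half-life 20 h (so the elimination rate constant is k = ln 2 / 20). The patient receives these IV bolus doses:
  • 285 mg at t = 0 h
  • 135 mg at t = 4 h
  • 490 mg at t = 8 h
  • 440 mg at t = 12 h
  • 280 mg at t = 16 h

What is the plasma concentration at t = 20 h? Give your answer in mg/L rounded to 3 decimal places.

k = ln 2 / 20 = 0.03466 per h
Dose 1 (285 mg at t=0 h): 285·exp(−0.03466·20) = 142.500 mg/L
Dose 2 (135 mg at t=4 h): 135·exp(−0.03466·16) = 77.537 mg/L
Dose 3 (490 mg at t=8 h): 490·exp(−0.03466·12) = 323.279 mg/L
Dose 4 (440 mg at t=12 h): 440·exp(−0.03466·8) = 333.458 mg/L
Dose 5 (280 mg at t=16 h): 280·exp(−0.03466·4) = 243.754 mg/L
C(20) = 142.500 + 77.537 + 323.279 + 333.458 + 243.754 = 1120.528 mg/L

1120.528 mg/L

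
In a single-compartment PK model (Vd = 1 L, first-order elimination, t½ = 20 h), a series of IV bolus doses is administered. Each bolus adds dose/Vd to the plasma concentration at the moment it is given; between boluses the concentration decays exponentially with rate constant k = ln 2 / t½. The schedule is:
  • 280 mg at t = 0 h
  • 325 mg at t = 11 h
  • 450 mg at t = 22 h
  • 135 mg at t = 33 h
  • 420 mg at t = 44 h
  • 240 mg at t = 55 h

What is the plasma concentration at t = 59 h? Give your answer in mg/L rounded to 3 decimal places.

k = ln 2 / 20 = 0.03466 per h
Dose 1 (280 mg at t=0 h): 280·exp(−0.03466·59) = 36.234 mg/L
Dose 2 (325 mg at t=11 h): 325·exp(−0.03466·48) = 61.576 mg/L
Dose 3 (450 mg at t=22 h): 450·exp(−0.03466·37) = 124.827 mg/L
Dose 4 (135 mg at t=33 h): 135·exp(−0.03466·26) = 54.827 mg/L
Dose 5 (420 mg at t=44 h): 420·exp(−0.03466·15) = 249.733 mg/L
Dose 6 (240 mg at t=55 h): 240·exp(−0.03466·4) = 208.932 mg/L
C(59) = 36.234 + 61.576 + 124.827 + 54.827 + 249.733 + 208.932 = 736.129 mg/L

736.129 mg/L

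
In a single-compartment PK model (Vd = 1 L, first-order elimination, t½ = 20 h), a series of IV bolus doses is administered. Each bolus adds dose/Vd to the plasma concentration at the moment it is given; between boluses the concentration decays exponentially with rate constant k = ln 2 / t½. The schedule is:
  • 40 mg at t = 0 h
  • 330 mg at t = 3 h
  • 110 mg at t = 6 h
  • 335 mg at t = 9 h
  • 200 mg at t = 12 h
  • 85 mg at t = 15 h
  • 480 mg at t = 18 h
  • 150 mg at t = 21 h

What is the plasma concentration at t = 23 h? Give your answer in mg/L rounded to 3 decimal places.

1194.875 mg/L

k = ln 2 / 20 = 0.03466 per h
Dose 1 (40 mg at t=0 h): 40·exp(−0.03466·23) = 18.025 mg/L
Dose 2 (330 mg at t=3 h): 330·exp(−0.03466·20) = 165.000 mg/L
Dose 3 (110 mg at t=6 h): 110·exp(−0.03466·17) = 61.026 mg/L
Dose 4 (335 mg at t=9 h): 335·exp(−0.03466·14) = 206.217 mg/L
Dose 5 (200 mg at t=12 h): 200·exp(−0.03466·11) = 136.604 mg/L
Dose 6 (85 mg at t=15 h): 85·exp(−0.03466·8) = 64.418 mg/L
Dose 7 (480 mg at t=18 h): 480·exp(−0.03466·5) = 403.630 mg/L
Dose 8 (150 mg at t=21 h): 150·exp(−0.03466·2) = 139.955 mg/L
C(23) = 18.025 + 165.000 + 61.026 + 206.217 + 136.604 + 64.418 + 403.630 + 139.955 = 1194.875 mg/L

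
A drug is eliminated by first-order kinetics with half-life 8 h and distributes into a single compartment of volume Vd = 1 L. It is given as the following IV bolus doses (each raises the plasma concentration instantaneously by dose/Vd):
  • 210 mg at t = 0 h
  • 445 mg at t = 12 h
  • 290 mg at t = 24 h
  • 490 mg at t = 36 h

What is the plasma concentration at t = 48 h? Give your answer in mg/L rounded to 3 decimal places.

232.439 mg/L

k = ln 2 / 8 = 0.08664 per h
Dose 1 (210 mg at t=0 h): 210·exp(−0.08664·48) = 3.281 mg/L
Dose 2 (445 mg at t=12 h): 445·exp(−0.08664·36) = 19.666 mg/L
Dose 3 (290 mg at t=24 h): 290·exp(−0.08664·24) = 36.250 mg/L
Dose 4 (490 mg at t=36 h): 490·exp(−0.08664·12) = 173.241 mg/L
C(48) = 3.281 + 19.666 + 36.250 + 173.241 = 232.439 mg/L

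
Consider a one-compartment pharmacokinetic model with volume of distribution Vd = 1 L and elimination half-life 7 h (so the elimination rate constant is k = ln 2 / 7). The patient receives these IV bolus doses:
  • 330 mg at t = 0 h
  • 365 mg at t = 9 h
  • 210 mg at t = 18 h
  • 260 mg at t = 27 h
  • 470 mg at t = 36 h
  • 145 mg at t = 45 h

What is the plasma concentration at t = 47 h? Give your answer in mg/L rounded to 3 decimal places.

k = ln 2 / 7 = 0.09902 per h
Dose 1 (330 mg at t=0 h): 330·exp(−0.09902·47) = 3.143 mg/L
Dose 2 (365 mg at t=9 h): 365·exp(−0.09902·38) = 8.475 mg/L
Dose 3 (210 mg at t=18 h): 210·exp(−0.09902·29) = 11.888 mg/L
Dose 4 (260 mg at t=27 h): 260·exp(−0.09902·20) = 35.883 mg/L
Dose 5 (470 mg at t=36 h): 470·exp(−0.09902·11) = 158.143 mg/L
Dose 6 (145 mg at t=45 h): 145·exp(−0.09902·2) = 118.949 mg/L
C(47) = 3.143 + 8.475 + 11.888 + 35.883 + 158.143 + 118.949 = 336.480 mg/L

336.480 mg/L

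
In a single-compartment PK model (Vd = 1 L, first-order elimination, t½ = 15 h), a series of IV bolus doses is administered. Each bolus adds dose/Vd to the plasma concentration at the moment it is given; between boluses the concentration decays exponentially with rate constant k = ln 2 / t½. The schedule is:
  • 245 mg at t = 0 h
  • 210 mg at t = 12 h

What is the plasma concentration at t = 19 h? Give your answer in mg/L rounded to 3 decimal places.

253.790 mg/L

k = ln 2 / 15 = 0.04621 per h
Dose 1 (245 mg at t=0 h): 245·exp(−0.04621·19) = 101.827 mg/L
Dose 2 (210 mg at t=12 h): 210·exp(−0.04621·7) = 151.963 mg/L
C(19) = 101.827 + 151.963 = 253.790 mg/L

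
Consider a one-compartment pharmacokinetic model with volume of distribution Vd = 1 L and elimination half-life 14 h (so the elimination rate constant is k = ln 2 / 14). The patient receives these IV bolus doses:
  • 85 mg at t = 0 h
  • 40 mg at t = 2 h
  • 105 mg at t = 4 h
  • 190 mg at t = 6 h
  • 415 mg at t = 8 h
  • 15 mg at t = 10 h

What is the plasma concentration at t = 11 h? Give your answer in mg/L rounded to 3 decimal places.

669.498 mg/L

k = ln 2 / 14 = 0.04951 per h
Dose 1 (85 mg at t=0 h): 85·exp(−0.04951·11) = 49.305 mg/L
Dose 2 (40 mg at t=2 h): 40·exp(−0.04951·9) = 25.618 mg/L
Dose 3 (105 mg at t=4 h): 105·exp(−0.04951·7) = 74.246 mg/L
Dose 4 (190 mg at t=6 h): 190·exp(−0.04951·5) = 148.335 mg/L
Dose 5 (415 mg at t=8 h): 415·exp(−0.04951·3) = 357.719 mg/L
Dose 6 (15 mg at t=10 h): 15·exp(−0.04951·1) = 14.275 mg/L
C(11) = 49.305 + 25.618 + 74.246 + 148.335 + 357.719 + 14.275 = 669.498 mg/L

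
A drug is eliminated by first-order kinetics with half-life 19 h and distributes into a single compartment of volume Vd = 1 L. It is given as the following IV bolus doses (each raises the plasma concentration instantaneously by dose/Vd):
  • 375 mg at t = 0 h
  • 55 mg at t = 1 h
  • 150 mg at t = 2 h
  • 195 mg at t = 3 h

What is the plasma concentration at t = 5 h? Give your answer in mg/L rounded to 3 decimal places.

675.734 mg/L

k = ln 2 / 19 = 0.03648 per h
Dose 1 (375 mg at t=0 h): 375·exp(−0.03648·5) = 312.473 mg/L
Dose 2 (55 mg at t=1 h): 55·exp(−0.03648·4) = 47.532 mg/L
Dose 3 (150 mg at t=2 h): 150·exp(−0.03648·3) = 134.450 mg/L
Dose 4 (195 mg at t=3 h): 195·exp(−0.03648·2) = 181.279 mg/L
C(5) = 312.473 + 47.532 + 134.450 + 181.279 = 675.734 mg/L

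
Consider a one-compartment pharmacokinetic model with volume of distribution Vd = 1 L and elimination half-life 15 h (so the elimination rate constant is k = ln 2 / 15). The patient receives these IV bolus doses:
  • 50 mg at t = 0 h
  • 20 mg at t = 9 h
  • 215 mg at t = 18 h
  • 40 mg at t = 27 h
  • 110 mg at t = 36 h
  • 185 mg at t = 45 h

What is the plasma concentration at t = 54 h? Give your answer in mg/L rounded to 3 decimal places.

228.780 mg/L

k = ln 2 / 15 = 0.04621 per h
Dose 1 (50 mg at t=0 h): 50·exp(−0.04621·54) = 4.123 mg/L
Dose 2 (20 mg at t=9 h): 20·exp(−0.04621·45) = 2.500 mg/L
Dose 3 (215 mg at t=18 h): 215·exp(−0.04621·36) = 40.735 mg/L
Dose 4 (40 mg at t=27 h): 40·exp(−0.04621·27) = 11.487 mg/L
Dose 5 (110 mg at t=36 h): 110·exp(−0.04621·18) = 47.880 mg/L
Dose 6 (185 mg at t=45 h): 185·exp(−0.04621·9) = 122.054 mg/L
C(54) = 4.123 + 2.500 + 40.735 + 11.487 + 47.880 + 122.054 = 228.780 mg/L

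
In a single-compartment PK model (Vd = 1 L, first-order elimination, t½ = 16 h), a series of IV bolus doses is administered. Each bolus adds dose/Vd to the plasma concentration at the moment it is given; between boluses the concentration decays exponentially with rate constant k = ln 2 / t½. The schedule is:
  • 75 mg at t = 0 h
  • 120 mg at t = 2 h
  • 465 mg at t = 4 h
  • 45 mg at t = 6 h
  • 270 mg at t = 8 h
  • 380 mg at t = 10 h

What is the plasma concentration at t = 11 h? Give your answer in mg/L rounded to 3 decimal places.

k = ln 2 / 16 = 0.04332 per h
Dose 1 (75 mg at t=0 h): 75·exp(−0.04332·11) = 46.570 mg/L
Dose 2 (120 mg at t=2 h): 120·exp(−0.04332·9) = 81.255 mg/L
Dose 3 (465 mg at t=4 h): 465·exp(−0.04332·7) = 343.362 mg/L
Dose 4 (45 mg at t=6 h): 45·exp(−0.04332·5) = 36.236 mg/L
Dose 5 (270 mg at t=8 h): 270·exp(−0.04332·3) = 237.094 mg/L
Dose 6 (380 mg at t=10 h): 380·exp(−0.04332·1) = 363.889 mg/L
C(11) = 46.570 + 81.255 + 343.362 + 36.236 + 237.094 + 363.889 = 1108.406 mg/L

1108.406 mg/L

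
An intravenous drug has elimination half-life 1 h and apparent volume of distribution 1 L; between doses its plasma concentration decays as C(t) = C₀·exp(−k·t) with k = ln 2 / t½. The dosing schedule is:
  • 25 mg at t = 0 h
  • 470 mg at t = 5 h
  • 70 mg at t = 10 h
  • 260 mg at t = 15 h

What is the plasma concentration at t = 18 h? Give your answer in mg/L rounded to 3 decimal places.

32.831 mg/L

k = ln 2 / 1 = 0.69315 per h
Dose 1 (25 mg at t=0 h): 25·exp(−0.69315·18) = 0.000 mg/L
Dose 2 (470 mg at t=5 h): 470·exp(−0.69315·13) = 0.057 mg/L
Dose 3 (70 mg at t=10 h): 70·exp(−0.69315·8) = 0.273 mg/L
Dose 4 (260 mg at t=15 h): 260·exp(−0.69315·3) = 32.500 mg/L
C(18) = 0.000 + 0.057 + 0.273 + 32.500 = 32.831 mg/L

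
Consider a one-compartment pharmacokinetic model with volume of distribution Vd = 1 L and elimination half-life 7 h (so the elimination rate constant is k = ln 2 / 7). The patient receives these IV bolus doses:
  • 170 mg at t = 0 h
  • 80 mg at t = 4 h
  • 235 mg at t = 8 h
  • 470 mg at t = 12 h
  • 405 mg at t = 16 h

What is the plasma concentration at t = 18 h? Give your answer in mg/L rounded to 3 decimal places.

k = ln 2 / 7 = 0.09902 per h
Dose 1 (170 mg at t=0 h): 170·exp(−0.09902·18) = 28.600 mg/L
Dose 2 (80 mg at t=4 h): 80·exp(−0.09902·14) = 20.000 mg/L
Dose 3 (235 mg at t=8 h): 235·exp(−0.09902·10) = 87.302 mg/L
Dose 4 (470 mg at t=12 h): 470·exp(−0.09902·6) = 259.461 mg/L
Dose 5 (405 mg at t=16 h): 405·exp(−0.09902·2) = 332.236 mg/L
C(18) = 28.600 + 20.000 + 87.302 + 259.461 + 332.236 = 727.599 mg/L

727.599 mg/L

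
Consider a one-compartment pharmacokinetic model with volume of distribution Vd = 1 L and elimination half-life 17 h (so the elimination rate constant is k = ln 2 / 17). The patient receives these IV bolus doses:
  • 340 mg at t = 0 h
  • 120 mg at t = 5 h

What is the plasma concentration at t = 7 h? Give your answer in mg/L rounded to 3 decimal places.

366.182 mg/L

k = ln 2 / 17 = 0.04077 per h
Dose 1 (340 mg at t=0 h): 340·exp(−0.04077·7) = 255.579 mg/L
Dose 2 (120 mg at t=5 h): 120·exp(−0.04077·2) = 110.603 mg/L
C(7) = 255.579 + 110.603 = 366.182 mg/L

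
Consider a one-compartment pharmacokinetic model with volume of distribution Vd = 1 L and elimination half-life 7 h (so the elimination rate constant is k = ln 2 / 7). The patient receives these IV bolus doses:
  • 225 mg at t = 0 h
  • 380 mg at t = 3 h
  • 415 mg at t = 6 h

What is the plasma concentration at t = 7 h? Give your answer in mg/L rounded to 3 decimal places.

744.096 mg/L

k = ln 2 / 7 = 0.09902 per h
Dose 1 (225 mg at t=0 h): 225·exp(−0.09902·7) = 112.500 mg/L
Dose 2 (380 mg at t=3 h): 380·exp(−0.09902·4) = 255.721 mg/L
Dose 3 (415 mg at t=6 h): 415·exp(−0.09902·1) = 375.875 mg/L
C(7) = 112.500 + 255.721 + 375.875 = 744.096 mg/L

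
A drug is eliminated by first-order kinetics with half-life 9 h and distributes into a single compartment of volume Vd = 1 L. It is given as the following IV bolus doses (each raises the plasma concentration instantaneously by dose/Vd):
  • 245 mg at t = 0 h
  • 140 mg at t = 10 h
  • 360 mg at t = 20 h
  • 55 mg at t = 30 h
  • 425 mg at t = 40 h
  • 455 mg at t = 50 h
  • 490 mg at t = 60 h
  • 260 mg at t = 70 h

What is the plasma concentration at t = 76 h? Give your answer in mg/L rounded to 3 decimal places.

k = ln 2 / 9 = 0.07702 per h
Dose 1 (245 mg at t=0 h): 245·exp(−0.07702·76) = 0.703 mg/L
Dose 2 (140 mg at t=10 h): 140·exp(−0.07702·66) = 0.868 mg/L
Dose 3 (360 mg at t=20 h): 360·exp(−0.07702·56) = 4.822 mg/L
Dose 4 (55 mg at t=30 h): 55·exp(−0.07702·46) = 1.591 mg/L
Dose 5 (425 mg at t=40 h): 425·exp(−0.07702·36) = 26.562 mg/L
Dose 6 (455 mg at t=50 h): 455·exp(−0.07702·26) = 61.428 mg/L
Dose 7 (490 mg at t=60 h): 490·exp(−0.07702·16) = 142.900 mg/L
Dose 8 (260 mg at t=70 h): 260·exp(−0.07702·6) = 163.790 mg/L
C(76) = 0.703 + 0.868 + 4.822 + 1.591 + 26.562 + 61.428 + 142.900 + 163.790 = 402.665 mg/L

402.665 mg/L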